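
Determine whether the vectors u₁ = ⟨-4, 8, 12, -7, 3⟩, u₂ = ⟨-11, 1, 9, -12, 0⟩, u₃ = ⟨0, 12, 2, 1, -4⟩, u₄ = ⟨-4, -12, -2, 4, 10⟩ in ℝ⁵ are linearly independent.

linearly independent

Place the vectors as rows of a 4×5 matrix and reduce to echelon form.
The reduction yields 4 nonzero rows, so the rank is 4.
Since rank = 4 (the number of vectors), the set is linearly independent.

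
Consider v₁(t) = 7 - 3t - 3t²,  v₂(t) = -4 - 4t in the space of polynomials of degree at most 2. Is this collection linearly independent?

Take coordinates with respect to the standard basis {1, t, t²}.
Row-reduce the matrix whose columns are v₁, v₂.
The reduction yields 2 nonzero rows, so the rank is 2.
Since rank = 2 (the number of vectors), the set is linearly independent.

linearly independent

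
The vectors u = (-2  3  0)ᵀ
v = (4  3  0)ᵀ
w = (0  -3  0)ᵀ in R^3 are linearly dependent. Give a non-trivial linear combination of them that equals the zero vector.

2u + v + 3w = 0

Write the vectors as columns of a matrix and find a nonzero vector in its null space.
A generator of the null space is (2, 1, 3).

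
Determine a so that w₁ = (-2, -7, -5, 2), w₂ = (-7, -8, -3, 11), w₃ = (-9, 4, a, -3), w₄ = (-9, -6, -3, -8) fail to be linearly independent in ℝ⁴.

The vectors are dependent exactly when the determinant of the matrix with rows w₁, w₂, w₃, w₄ vanishes.
Expanding, det = 765*a - 4675.
This vanishes exactly when a = 55/9.

a = 55/9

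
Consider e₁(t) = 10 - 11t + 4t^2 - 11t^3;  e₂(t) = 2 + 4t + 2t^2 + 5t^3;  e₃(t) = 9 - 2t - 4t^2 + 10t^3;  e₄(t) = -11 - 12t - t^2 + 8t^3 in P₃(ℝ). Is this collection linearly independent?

Take coordinates with respect to the standard basis {1, t, …, t^3}.
The matrix [e₁|e₂|e₃|e₄] has determinant -18883.
A nonzero determinant means the columns are linearly independent.

linearly independent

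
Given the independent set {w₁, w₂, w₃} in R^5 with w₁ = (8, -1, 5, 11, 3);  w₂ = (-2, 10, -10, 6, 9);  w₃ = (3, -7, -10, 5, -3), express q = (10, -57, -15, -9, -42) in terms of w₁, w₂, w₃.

q = -w₁ - 3w₂ + 4w₃

Set up the augmented matrix [w₁ | w₂ | w₃ | q] and row-reduce.
Row-reducing the augmented matrix gives the unique coefficients (α₁, α₂, α₃) = (-1, -3, 4).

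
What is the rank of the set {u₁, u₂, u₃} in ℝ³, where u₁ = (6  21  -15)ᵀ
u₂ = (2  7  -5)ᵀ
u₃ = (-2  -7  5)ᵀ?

Row-reduce the 3×3 matrix with these as rows.
Exactly 1 pivot survives; hence the rank is 1.

1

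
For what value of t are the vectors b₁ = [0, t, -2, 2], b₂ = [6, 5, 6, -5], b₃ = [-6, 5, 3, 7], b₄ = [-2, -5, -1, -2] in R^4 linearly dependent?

Place the vectors as rows of a 4×4 matrix; dependence ⇔ determinant zero.
Cofactor expansion gives det = 210*t - 120.
Solving 210*t - 120 = 0 yields t = 4/7.

t = 4/7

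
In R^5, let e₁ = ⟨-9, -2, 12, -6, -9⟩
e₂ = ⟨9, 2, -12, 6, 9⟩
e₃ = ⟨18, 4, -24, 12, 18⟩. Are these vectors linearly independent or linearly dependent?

linearly dependent

Place the vectors as rows of a 3×5 matrix and reduce to echelon form.
The reduction yields 1 nonzero row, so the rank is 1.
Since rank 1 < 3, the set is linearly dependent.
Indeed e₁ + e₂ = 0.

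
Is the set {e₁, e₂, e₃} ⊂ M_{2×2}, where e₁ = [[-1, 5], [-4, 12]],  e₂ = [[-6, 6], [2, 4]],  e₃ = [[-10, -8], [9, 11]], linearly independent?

linearly independent

Take coordinates with respect to the standard basis {E₁₁, E₁₂, E₂₁, E₂₂}.
Row-reduce the matrix whose columns are e₁, e₂, e₃.
The reduction yields 3 nonzero rows, so the rank is 3.
Since rank = 3 (the number of vectors), the set is linearly independent.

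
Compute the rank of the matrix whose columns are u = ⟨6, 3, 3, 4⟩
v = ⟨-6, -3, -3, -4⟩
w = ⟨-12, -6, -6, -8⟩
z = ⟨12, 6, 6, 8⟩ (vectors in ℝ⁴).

Apply Gaussian elimination to the matrix whose rows are u, v, w, z.
There is 1 pivot column, so rank = 1.

rank 1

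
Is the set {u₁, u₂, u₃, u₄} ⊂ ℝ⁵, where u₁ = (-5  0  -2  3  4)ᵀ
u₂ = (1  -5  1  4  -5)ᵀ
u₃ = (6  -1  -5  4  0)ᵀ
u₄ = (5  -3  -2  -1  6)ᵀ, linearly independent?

Row-reduce the matrix whose columns are u₁, u₂, u₃, u₄.
The reduction yields 4 nonzero rows, so the rank is 4.
Since rank = 4 (the number of vectors), the set is linearly independent.

linearly independent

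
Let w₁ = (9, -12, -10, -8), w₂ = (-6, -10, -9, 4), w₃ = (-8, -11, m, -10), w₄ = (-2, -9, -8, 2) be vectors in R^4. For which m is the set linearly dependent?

m = -9

The vectors are dependent exactly when the determinant of the matrix with rows w₁, w₂, w₃, w₄ vanishes.
Cofactor expansion gives det = -176*m - 1584.
Solving -176*m - 1584 = 0 yields m = -9.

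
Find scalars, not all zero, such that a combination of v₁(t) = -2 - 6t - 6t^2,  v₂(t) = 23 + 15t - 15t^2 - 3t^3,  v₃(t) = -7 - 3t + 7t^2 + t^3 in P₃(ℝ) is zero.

v₁ + v₂ + 3v₃ = 0

Write each element as a vector in ℝ⁴ using {1, t, …, t^3}.
Write the vectors as columns of a matrix and find a nonzero vector in its null space.
The free variable yields coefficients (1, 1, 3) (any nonzero multiple also works).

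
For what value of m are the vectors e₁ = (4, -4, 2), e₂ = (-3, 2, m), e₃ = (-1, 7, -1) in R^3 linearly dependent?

m = -17/12

The vectors are dependent exactly when the determinant of the matrix with rows e₁, e₂, e₃ vanishes.
Expanding, det = -24*m - 34.
Setting this to zero gives m = -17/12.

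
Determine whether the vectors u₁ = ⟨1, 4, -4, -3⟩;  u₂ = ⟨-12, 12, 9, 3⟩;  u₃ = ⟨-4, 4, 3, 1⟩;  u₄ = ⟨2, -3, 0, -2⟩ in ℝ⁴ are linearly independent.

One vector is a scalar multiple of another, so the set is dependent.

linearly dependent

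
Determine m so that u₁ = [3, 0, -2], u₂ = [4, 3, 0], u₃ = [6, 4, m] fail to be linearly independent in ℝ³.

The set is linearly dependent precisely when det[u₁; u₂; u₃] = 0.
Cofactor expansion gives det = 9*m + 4.
Solving 9*m + 4 = 0 yields m = -4/9.

m = -4/9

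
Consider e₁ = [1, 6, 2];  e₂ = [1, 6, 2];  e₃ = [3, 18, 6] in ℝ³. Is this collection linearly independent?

linearly dependent

Two of the vectors are equal, giving an immediate dependence.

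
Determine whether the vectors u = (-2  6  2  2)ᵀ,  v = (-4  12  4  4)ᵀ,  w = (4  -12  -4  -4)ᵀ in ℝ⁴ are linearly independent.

linearly dependent

Place the vectors as rows of a 3×4 matrix and reduce to echelon form.
The reduction yields 1 nonzero row, so the rank is 1.
Since rank 1 < 3, the set is linearly dependent.
Indeed 2u - v = 0.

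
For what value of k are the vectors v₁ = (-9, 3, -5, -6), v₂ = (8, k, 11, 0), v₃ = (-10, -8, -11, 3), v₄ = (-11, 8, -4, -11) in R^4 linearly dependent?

Dependence holds iff the 4×4 matrix [v₁ v₂ v₃ v₄] is singular.
Expanding, det = 4*k - 25.
This vanishes exactly when k = 25/4.

k = 25/4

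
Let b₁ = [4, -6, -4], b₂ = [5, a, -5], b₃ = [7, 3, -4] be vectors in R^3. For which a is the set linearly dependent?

The vectors are dependent exactly when the determinant of the matrix with rows b₁, b₂, b₃ vanishes.
Cofactor expansion gives det = 12*a + 90.
This vanishes exactly when a = -15/2.

a = -15/2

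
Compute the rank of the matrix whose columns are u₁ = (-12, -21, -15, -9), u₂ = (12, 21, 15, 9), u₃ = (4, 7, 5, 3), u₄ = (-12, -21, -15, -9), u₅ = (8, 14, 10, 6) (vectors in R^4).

Put the 4×5 matrix [u₁|u₂|u₃|u₄|u₅] into echelon form.
Reduction leaves 1 leading entry, giving rank 1.
(With 5 elements in a 4-dimensional space the rank is at most 4.)

rank 1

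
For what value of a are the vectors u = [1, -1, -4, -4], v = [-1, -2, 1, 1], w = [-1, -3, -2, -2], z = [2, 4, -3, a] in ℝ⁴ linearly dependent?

a = -3

Place the vectors as rows of a 4×4 matrix; dependence ⇔ determinant zero.
Cofactor expansion gives det = 6*a + 18.
This vanishes exactly when a = -3.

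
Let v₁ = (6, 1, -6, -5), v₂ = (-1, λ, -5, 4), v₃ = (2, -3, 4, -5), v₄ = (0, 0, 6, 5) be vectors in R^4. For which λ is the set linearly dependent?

λ = 31/10

Place the vectors as rows of a 4×4 matrix; dependence ⇔ determinant zero.
Cofactor expansion gives det = 300*λ - 930.
Setting this to zero gives λ = 31/10.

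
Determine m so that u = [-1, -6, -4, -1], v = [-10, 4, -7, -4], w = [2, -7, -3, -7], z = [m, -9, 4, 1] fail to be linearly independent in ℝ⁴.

m = 10

The vectors are dependent exactly when the determinant of the matrix with rows u, v, w, z vanishes.
Expanding, det = 385*m - 3850.
Setting this to zero gives m = 10.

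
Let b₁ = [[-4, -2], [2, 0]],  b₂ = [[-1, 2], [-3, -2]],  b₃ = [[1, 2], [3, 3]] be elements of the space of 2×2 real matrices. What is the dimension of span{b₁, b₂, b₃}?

Represent each element by its coordinate vector in ℝ⁴.
Row-reduce the 3×4 matrix with these as rows.
Reduction leaves 3 leading entries, giving rank 3.

dim = 3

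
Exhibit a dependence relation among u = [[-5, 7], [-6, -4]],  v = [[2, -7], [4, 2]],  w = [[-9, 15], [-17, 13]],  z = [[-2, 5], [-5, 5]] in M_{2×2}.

Take coordinates with respect to {E₁₁, E₁₂, E₂₁, E₂₂}.
Row-reduce the matrix with u, v, w, z as columns; the null space gives the coefficients.
One solution (up to scaling) is (1, 1, -1, 3).

u + v - w + 3z = 0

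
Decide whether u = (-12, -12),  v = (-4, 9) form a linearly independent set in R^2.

Place the vectors as rows of a 2×2 matrix and reduce to echelon form.
The reduction yields 2 nonzero rows, so the rank is 2.
Since rank = 2 (the number of vectors), the set is linearly independent.

linearly independent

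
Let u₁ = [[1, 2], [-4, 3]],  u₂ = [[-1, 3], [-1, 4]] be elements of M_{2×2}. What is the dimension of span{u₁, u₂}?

dim = 2

Pass to coordinate vectors with respect to the basis {E₁₁, E₁₂, E₂₁, E₂₂}.
Form the matrix with u₁, u₂ as columns and reduce.
Exactly 2 pivots survive; hence the rank is 2.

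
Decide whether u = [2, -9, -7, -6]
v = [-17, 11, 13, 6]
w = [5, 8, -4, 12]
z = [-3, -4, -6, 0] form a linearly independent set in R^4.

linearly dependent

Form the 4×4 matrix with these as columns; its determinant is 0.
A zero determinant means the columns are linearly dependent.
Indeed 3u + v + w - 2z = 0.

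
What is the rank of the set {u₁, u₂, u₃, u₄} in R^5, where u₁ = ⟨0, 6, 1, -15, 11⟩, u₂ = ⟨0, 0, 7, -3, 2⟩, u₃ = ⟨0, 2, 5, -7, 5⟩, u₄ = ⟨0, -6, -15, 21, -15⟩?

2

Put the 5×4 matrix [u₁|u₂|u₃|u₄] into echelon form.
Exactly 2 pivots survive; hence the rank is 2.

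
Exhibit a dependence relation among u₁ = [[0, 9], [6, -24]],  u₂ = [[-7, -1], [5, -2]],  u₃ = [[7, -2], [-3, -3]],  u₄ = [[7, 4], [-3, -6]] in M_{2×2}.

u₁ - 3u₂ - 3u₄ = 0

Write each element as a vector in ℝ⁴ using {E₁₁, E₁₂, E₂₁, E₂₂}.
Write the vectors as columns of a matrix and find a nonzero vector in its null space.
The free variable yields coefficients (1, -3, 0, -3) (any nonzero multiple also works).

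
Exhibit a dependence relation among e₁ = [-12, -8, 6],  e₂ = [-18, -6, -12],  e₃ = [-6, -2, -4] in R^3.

Solve the homogeneous system with e₁, e₂, e₃ as columns by row-reducing the coefficient matrix.
The free variable yields coefficients (0, 1, -3) (any nonzero multiple also works).

e₂ - 3e₃ = 0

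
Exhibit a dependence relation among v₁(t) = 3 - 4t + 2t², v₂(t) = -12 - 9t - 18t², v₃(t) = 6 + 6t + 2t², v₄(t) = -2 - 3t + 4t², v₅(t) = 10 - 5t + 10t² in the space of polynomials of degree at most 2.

Pass to coordinate vectors relative to the basis {1, t, t²}.
Row-reduce the matrix with v₁, v₂, v₃, v₄, v₅ as columns; the null space gives the coefficients.
A generator of the null space is (0, 1, 3, 3, 0).

v₂ + 3v₃ + 3v₄ = 0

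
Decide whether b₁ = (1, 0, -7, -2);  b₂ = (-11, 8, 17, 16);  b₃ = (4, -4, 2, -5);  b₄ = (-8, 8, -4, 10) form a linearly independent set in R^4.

linearly dependent

Row-reduce the matrix whose columns are b₁, b₂, b₃, b₄.
The reduction yields 2 nonzero rows, so the rank is 2.
Since rank 2 < 4, the set is linearly dependent.
Indeed 3b₁ + b₂ + 2b₃ = 0.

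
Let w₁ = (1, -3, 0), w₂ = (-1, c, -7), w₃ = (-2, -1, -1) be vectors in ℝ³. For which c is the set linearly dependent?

Dependence holds iff the 3×3 matrix [w₁ w₂ w₃] is singular.
Cofactor expansion gives det = -c - 46.
Solving -c - 46 = 0 yields c = -46.

c = -46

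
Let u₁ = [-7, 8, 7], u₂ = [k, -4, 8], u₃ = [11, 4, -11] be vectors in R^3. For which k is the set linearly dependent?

k = -8

The set is linearly dependent precisely when det[u₁; u₂; u₃] = 0.
Cofactor expansion gives det = 116*k + 928.
This vanishes exactly when k = -8.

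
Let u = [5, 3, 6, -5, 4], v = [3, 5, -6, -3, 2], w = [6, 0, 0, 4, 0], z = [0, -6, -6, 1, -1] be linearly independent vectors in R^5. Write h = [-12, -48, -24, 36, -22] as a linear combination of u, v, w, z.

Since u, v, w, z are independent, the coefficients expressing h are uniquely determined by a linear system.
Back-substitution yields (c₁, …, c₄) = (-3, -3, 2, 4).

h = -3u - 3v + 2w + 4z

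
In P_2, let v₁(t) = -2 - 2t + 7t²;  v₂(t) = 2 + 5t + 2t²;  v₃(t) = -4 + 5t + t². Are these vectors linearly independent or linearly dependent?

Write each element as a coordinate vector in ℝ³ using {1, t, t²}.
Form the 3×3 matrix with these as columns; its determinant is 240.
A nonzero determinant means the columns are linearly independent.

linearly independent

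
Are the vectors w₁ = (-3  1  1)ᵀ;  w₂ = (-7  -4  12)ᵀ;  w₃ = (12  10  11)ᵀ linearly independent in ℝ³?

Row-reduce the matrix whose columns are w₁, w₂, w₃.
The reduction yields 3 nonzero rows, so the rank is 3.
Since rank = 3 (the number of vectors), the set is linearly independent.

linearly independent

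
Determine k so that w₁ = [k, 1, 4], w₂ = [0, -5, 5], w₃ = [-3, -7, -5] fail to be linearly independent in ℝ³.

k = 5/4

Place the vectors as rows of a 3×3 matrix; dependence ⇔ determinant zero.
The determinant works out to 60*k - 75.
This vanishes exactly when k = 5/4.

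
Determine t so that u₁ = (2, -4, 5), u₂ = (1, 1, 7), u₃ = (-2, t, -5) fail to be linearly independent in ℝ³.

t = 4

Dependence holds iff the 3×3 matrix [u₁ u₂ u₃] is singular.
Cofactor expansion gives det = 36 - 9*t.
Setting this to zero gives t = 4.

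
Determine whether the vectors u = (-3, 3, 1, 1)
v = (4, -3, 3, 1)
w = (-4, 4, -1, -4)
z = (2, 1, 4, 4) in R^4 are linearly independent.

linearly independent

Place the vectors as rows of a 4×4 matrix and reduce to echelon form.
The reduction yields 4 nonzero rows, so the rank is 4.
Since rank = 4 (the number of vectors), the set is linearly independent.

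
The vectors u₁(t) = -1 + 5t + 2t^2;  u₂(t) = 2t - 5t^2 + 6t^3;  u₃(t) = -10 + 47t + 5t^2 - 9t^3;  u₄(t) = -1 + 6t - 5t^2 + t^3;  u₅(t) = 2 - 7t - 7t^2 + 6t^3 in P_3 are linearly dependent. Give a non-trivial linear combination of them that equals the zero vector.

Take coordinates with respect to {1, t, …, t^3}.
Write the vectors as columns of a matrix and find a nonzero vector in its null space.
The free variable yields coefficients (3, 0, -1, 3, -2) (any nonzero multiple also works).

3u₁ - u₃ + 3u₄ - 2u₅ = 0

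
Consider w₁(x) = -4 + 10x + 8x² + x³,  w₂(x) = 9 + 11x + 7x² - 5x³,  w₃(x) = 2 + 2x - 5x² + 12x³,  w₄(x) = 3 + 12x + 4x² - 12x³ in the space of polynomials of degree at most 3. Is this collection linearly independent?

linearly independent

Take coordinates with respect to the standard basis {1, x, …, x³}.
Row-reduce the matrix whose columns are w₁, w₂, w₃, w₄.
The reduction yields 4 nonzero rows, so the rank is 4.
Since rank = 4 (the number of vectors), the set is linearly independent.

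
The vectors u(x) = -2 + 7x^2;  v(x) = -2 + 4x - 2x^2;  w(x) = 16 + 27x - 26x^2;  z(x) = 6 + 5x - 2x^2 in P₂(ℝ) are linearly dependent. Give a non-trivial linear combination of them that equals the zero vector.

Take coordinates with respect to {1, x, x^2}.
Set up α₁u + … + α₄z = 0 and solve the homogeneous system.
One solution (up to scaling) is (2, -3, 1, -3).

2u - 3v + w - 3z = 0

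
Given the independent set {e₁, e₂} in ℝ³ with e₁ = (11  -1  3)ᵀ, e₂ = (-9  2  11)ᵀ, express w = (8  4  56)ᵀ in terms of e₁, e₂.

w = 4e₁ + 4e₂

Set up the augmented matrix [e₁ | e₂ | w] and row-reduce.
The system has the unique solution (a₁, a₂) = (4, 4).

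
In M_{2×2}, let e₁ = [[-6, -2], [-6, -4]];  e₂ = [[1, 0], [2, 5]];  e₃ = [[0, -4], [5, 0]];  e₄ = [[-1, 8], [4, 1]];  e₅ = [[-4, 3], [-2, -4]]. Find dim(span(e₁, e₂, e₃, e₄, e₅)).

Represent each element by its coordinate vector in ℝ⁴.
Row-reduce the 5×4 matrix with these as rows.
Reduction leaves 4 leading entries, giving rank 4.
(With 5 elements in a 4-dimensional space the rank is at most 4.)

dim = 4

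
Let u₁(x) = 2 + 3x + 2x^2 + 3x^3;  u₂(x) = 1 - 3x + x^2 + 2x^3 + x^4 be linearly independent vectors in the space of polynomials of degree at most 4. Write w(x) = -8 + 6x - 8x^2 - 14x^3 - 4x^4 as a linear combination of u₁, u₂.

Take coordinate vectors relative to {1, x, …, x^4}.
Solve the system with u₁, u₂ as columns and w as the right-hand side.
Row-reducing the augmented matrix gives the unique coefficients (c₁, c₂) = (-2, -4).

w = -2u₁ - 4u₂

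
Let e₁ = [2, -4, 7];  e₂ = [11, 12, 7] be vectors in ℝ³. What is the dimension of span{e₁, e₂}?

2

Row-reduce the 2×3 matrix with these as rows.
Reduction leaves 2 leading entries, giving rank 2.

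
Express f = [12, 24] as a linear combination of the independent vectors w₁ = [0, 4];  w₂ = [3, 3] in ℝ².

f = 3w₁ + 4w₂

Since w₁, w₂ are independent, the coefficients expressing f are uniquely determined by a linear system.
The system has the unique solution (c₁, c₂) = (3, 4).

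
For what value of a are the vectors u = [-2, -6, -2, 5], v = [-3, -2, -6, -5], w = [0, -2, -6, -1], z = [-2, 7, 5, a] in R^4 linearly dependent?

a = -59/6

The vectors are dependent exactly when the determinant of the matrix with rows u, v, w, z vanishes.
Cofactor expansion gives det = 96*a + 944.
Setting this to zero gives a = -59/6.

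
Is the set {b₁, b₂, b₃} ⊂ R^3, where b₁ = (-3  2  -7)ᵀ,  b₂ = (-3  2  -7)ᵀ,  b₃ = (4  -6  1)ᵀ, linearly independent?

Two of the vectors are equal, giving an immediate dependence.

linearly dependent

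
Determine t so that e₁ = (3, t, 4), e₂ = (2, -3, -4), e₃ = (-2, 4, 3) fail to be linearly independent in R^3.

t = -29/2

Dependence holds iff the 3×3 matrix [e₁ e₂ e₃] is singular.
The determinant works out to 2*t + 29.
Solving 2*t + 29 = 0 yields t = -29/2.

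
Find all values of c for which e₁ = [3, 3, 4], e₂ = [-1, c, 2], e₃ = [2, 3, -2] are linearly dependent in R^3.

c = -12/7

Place the vectors as rows of a 3×3 matrix; dependence ⇔ determinant zero.
Expanding, det = -14*c - 24.
This vanishes exactly when c = -12/7.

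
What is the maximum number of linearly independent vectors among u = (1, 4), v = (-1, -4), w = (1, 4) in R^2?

Put the 2×3 matrix [u|v|w] into echelon form.
Exactly 1 pivot survives; hence the rank is 1.
(With 3 elements in a 2-dimensional space the rank is at most 2.)

1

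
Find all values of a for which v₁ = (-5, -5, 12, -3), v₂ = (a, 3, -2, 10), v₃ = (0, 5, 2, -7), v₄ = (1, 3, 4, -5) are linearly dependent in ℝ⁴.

Dependence holds iff the 4×4 matrix [v₁ v₂ v₃ v₄] is singular.
The determinant works out to 84*a - 1764.
This vanishes exactly when a = 21.

a = 21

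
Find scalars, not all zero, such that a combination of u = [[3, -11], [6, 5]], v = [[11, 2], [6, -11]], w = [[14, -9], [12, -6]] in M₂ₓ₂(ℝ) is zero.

Write each element as a vector in ℝ⁴ using {E₁₁, E₁₂, E₂₁, E₂₂}.
Solve the homogeneous system with u, v, w as columns by row-reducing the coefficient matrix.
The free variable yields coefficients (1, 1, -1) (any nonzero multiple also works).

u + v - w = 0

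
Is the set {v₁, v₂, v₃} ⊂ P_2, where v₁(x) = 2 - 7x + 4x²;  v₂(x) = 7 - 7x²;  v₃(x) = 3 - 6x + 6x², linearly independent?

Take coordinates with respect to the standard basis {1, x, x²}.
Place the vectors as rows of a 3×3 matrix and reduce to echelon form.
The reduction yields 3 nonzero rows, so the rank is 3.
Since rank = 3 (the number of vectors), the set is linearly independent.

linearly independent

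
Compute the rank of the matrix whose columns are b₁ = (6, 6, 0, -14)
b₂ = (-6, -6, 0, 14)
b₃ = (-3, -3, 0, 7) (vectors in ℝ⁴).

1

Apply Gaussian elimination to the matrix whose rows are b₁, b₂, b₃.
The echelon form has 1 nonzero row, so the rank is 1.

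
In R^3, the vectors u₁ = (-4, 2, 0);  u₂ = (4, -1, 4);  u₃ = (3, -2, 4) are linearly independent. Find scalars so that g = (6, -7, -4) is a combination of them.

g = -3u₁ - 3u₂ + 2u₃

Write g = a₁u₁ + … + a₃u₃ and equate components.
Back-substitution yields (a₁, a₂, a₃) = (-3, -3, 2).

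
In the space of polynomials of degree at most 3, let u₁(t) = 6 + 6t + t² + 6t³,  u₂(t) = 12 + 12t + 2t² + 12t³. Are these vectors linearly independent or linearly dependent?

linearly dependent

Take coordinates with respect to the standard basis {1, t, …, t³}.
Place the vectors as rows of a 2×4 matrix and reduce to echelon form.
The reduction yields 1 nonzero row, so the rank is 1.
Since rank 1 < 2, the set is linearly dependent.
Indeed 2u₁ - u₂ = 0.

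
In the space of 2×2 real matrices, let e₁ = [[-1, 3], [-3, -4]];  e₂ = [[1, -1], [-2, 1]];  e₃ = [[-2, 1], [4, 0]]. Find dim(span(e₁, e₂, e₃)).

dim = 3

Use coordinates relative to {E₁₁, E₁₂, E₂₁, E₂₂}.
Form the matrix with e₁, e₂, e₃ as columns and reduce.
The echelon form has 3 nonzero rows, so the rank is 3.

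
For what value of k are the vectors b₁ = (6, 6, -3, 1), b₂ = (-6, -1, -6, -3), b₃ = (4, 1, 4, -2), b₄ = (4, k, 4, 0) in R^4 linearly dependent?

The set is linearly dependent precisely when det[b₁; b₂; b₃; b₄] = 0.
Cofactor expansion gives det = 216*k - 180.
Setting this to zero gives k = 5/6.

k = 5/6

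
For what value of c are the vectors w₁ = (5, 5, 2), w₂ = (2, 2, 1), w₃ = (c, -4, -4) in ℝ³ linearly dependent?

c = -4

Dependence holds iff the 3×3 matrix [w₁ w₂ w₃] is singular.
The determinant works out to c + 4.
This vanishes exactly when c = -4.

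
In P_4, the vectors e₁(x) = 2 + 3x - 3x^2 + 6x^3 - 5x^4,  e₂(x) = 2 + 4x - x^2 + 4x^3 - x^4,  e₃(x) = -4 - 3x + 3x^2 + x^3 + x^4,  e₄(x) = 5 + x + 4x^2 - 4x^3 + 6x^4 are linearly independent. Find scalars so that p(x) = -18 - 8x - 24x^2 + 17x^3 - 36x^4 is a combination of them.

p = 3e₁ - 4e₂ - e₃ - 4e₄

Take coordinate vectors relative to {1, x, …, x^4}.
Write p = a₁e₁ + … + a₄e₄ and equate components.
Row-reducing the augmented matrix gives the unique coefficients (a₁, …, a₄) = (3, -4, -1, -4).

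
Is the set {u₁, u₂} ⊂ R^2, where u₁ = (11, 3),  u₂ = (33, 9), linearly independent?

linearly dependent

The matrix [u₁|u₂] has determinant 0.
A zero determinant means the columns are linearly dependent.
Indeed 3u₁ - u₂ = 0.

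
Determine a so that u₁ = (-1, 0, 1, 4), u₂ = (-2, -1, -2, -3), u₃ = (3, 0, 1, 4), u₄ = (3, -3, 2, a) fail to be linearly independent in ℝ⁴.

a = 23

Place the vectors as rows of a 4×4 matrix; dependence ⇔ determinant zero.
Cofactor expansion gives det = 4*a - 92.
This vanishes exactly when a = 23.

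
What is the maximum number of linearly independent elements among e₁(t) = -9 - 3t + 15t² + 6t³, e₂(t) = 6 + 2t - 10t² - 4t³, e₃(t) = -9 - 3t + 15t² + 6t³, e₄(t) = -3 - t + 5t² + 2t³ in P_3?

1

Use coordinates relative to {1, t, …, t³}.
Row-reduce the 4×4 matrix with these as rows.
Reduction leaves 1 leading entry, giving rank 1.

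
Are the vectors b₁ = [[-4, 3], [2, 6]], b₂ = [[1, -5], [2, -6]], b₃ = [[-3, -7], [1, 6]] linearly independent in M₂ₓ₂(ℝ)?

linearly independent

Take coordinates with respect to the standard basis {E₁₁, E₁₂, E₂₁, E₂₂}.
Place the vectors as rows of a 3×4 matrix and reduce to echelon form.
The reduction yields 3 nonzero rows, so the rank is 3.
Since rank = 3 (the number of vectors), the set is linearly independent.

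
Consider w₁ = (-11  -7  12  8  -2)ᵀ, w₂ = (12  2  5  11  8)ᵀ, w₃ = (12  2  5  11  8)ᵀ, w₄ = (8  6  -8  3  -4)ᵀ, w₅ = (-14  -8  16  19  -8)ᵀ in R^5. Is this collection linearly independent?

Two of the vectors are equal, giving an immediate dependence.

linearly dependent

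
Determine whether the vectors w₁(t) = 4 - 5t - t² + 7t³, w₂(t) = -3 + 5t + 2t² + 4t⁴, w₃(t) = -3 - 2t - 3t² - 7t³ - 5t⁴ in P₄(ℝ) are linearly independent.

linearly independent

Take coordinates with respect to the standard basis {1, t, …, t⁴}.
Place the vectors as rows of a 3×5 matrix and reduce to echelon form.
The reduction yields 3 nonzero rows, so the rank is 3.
Since rank = 3 (the number of vectors), the set is linearly independent.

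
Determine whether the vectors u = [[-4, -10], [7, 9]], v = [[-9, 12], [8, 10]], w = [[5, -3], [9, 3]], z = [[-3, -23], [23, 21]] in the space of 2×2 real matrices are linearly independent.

Take coordinates with respect to the standard basis {E₁₁, E₁₂, E₂₁, E₂₂}.
The matrix [u|v|w|z] has determinant 0.
A zero determinant means the columns are linearly dependent.
Indeed 2u + w - z = 0.

linearly dependent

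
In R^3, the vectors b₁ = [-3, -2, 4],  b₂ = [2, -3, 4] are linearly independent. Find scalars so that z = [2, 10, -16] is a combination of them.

z = -2b₁ - 2b₂

Solve the system with b₁, b₂ as columns and z as the right-hand side.
The system has the unique solution (a₁, a₂) = (-2, -2).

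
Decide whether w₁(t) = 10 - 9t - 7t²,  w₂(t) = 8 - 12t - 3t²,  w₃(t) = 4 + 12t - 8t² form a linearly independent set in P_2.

linearly independent

Write each element as a coordinate vector in ℝ³ using {1, t, t²}.
Form the 3×3 matrix with these as columns; its determinant is -156.
A nonzero determinant means the columns are linearly independent.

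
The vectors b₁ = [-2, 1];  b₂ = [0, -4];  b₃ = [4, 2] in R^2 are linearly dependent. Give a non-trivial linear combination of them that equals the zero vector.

Set up α₁b₁ + … + α₃b₃ = 0 and solve the homogeneous system.
The free variable yields coefficients (2, 1, 1) (any nonzero multiple also works).

2b₁ + b₂ + b₃ = 0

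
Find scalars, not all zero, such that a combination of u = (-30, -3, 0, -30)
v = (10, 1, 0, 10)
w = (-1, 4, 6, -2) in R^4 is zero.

Row-reduce the matrix with u, v, w as columns; the null space gives the coefficients.
The free variable yields coefficients (1, 3, 0) (any nonzero multiple also works).

u + 3v = 0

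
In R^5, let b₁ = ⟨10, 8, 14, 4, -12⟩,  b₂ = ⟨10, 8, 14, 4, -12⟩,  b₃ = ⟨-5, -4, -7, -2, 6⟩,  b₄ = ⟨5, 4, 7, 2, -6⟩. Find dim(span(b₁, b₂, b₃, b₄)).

Put the 5×4 matrix [b₁|b₂|b₃|b₄] into echelon form.
The echelon form has 1 nonzero row, so the rank is 1.

1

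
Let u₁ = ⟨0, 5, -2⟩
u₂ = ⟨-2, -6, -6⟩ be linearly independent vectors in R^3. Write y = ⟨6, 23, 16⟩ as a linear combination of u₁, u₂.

y = u₁ - 3u₂

Write y = α₁u₁ + α₂u₂ and equate components.
Row-reducing the augmented matrix gives the unique coefficients (α₁, α₂) = (1, -3).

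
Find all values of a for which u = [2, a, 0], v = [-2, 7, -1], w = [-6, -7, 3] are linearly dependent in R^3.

Dependence holds iff the 3×3 matrix [u v w] is singular.
Expanding, det = 12*a + 28.
Solving 12*a + 28 = 0 yields a = -7/3.

a = -7/3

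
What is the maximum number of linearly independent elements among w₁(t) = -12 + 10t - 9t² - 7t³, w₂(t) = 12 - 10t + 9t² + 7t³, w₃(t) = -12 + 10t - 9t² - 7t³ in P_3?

1

Represent each element by its coordinate vector in ℝ⁴.
Row-reduce the 3×4 matrix with these as rows.
Exactly 1 pivot survives; hence the rank is 1.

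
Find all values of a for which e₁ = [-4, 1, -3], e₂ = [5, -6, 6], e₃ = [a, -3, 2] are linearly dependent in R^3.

Place the vectors as rows of a 3×3 matrix; dependence ⇔ determinant zero.
Cofactor expansion gives det = 11 - 12*a.
This vanishes exactly when a = 11/12.

a = 11/12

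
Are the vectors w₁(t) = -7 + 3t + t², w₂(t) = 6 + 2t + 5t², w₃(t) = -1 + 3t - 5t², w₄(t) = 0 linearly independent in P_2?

Take coordinates with respect to the standard basis {1, t, t²}.
There are 4 vectors in a 3-dimensional space, so they cannot be linearly independent.

linearly dependent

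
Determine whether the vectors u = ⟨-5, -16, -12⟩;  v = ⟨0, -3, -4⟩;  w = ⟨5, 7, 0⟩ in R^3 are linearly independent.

Place the vectors as rows of a 3×3 matrix and reduce to echelon form.
The reduction yields 2 nonzero rows, so the rank is 2.
Since rank 2 < 3, the set is linearly dependent.

linearly dependent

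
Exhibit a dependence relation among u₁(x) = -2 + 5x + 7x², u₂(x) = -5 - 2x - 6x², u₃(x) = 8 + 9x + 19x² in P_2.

Write each element as a vector in ℝ³ using {1, x, x²}.
Write the vectors as columns of a matrix and find a nonzero vector in its null space.
A generator of the null space is (1, -2, -1).

u₁ - 2u₂ - u₃ = 0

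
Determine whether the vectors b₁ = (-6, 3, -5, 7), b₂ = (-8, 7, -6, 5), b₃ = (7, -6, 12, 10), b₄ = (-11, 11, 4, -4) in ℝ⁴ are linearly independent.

The matrix [b₁|b₂|b₃|b₄] has determinant 4205.
A nonzero determinant means the columns are linearly independent.

linearly independent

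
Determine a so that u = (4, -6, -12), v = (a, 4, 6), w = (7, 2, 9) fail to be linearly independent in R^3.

a = -6

Dependence holds iff the 3×3 matrix [u v w] is singular.
Cofactor expansion gives det = 30*a + 180.
This vanishes exactly when a = -6.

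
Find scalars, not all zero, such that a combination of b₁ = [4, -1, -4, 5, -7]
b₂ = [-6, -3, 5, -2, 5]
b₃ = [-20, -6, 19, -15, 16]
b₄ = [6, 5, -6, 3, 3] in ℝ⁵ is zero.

2b₁ - b₂ + b₃ + b₄ = 0

Set up α₁b₁ + … + α₄b₄ = 0 and solve the homogeneous system.
A generator of the null space is (2, -1, 1, 1).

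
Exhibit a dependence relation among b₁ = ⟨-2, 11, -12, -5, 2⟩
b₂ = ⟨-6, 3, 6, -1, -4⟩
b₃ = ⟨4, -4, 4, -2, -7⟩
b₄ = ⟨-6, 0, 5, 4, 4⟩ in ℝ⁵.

b₁ - b₂ + 2b₃ + 2b₄ = 0

Solve the homogeneous system with b₁, b₂, b₃, b₄ as columns by row-reducing the coefficient matrix.
The free variable yields coefficients (1, -1, 2, 2) (any nonzero multiple also works).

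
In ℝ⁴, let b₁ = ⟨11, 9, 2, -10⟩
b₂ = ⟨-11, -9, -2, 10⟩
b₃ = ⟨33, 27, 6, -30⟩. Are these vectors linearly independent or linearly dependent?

linearly dependent

Row-reduce the matrix whose columns are b₁, b₂, b₃.
The reduction yields 1 nonzero row, so the rank is 1.
Since rank 1 < 3, the set is linearly dependent.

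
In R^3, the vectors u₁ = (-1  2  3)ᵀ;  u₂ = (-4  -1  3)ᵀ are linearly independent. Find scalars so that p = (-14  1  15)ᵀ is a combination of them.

p = 2u₁ + 3u₂

Solve the system with u₁, u₂ as columns and p as the right-hand side.
Back-substitution yields (a₁, a₂) = (2, 3).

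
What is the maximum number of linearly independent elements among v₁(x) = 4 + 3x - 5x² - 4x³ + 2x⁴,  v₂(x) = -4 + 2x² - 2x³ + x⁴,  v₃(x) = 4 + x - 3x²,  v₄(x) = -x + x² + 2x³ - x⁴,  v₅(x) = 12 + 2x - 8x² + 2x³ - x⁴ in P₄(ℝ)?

Use coordinates relative to {1, x, …, x⁴}.
Row-reduce the 5×5 matrix with these as rows.
Exactly 2 pivots survive; hence the rank is 2.

2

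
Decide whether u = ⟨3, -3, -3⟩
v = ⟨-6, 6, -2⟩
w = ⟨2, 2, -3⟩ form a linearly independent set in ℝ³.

Row-reduce the matrix whose columns are u, v, w.
The reduction yields 3 nonzero rows, so the rank is 3.
Since rank = 3 (the number of vectors), the set is linearly independent.

linearly independent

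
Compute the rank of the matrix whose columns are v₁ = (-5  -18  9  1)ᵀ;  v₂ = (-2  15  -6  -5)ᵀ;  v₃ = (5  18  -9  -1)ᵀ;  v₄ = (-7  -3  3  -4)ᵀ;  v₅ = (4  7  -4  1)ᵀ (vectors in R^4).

Apply Gaussian elimination to the matrix whose rows are v₁, v₂, v₃, v₄, v₅.
There are 2 pivot columns, so rank = 2.
(With 5 elements in a 4-dimensional space the rank is at most 4.)

2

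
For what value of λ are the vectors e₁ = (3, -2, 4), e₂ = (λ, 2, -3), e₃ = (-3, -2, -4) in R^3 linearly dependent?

λ = -9/4

The set is linearly dependent precisely when det[e₁; e₂; e₃] = 0.
The determinant works out to -16*λ - 36.
This vanishes exactly when λ = -9/4.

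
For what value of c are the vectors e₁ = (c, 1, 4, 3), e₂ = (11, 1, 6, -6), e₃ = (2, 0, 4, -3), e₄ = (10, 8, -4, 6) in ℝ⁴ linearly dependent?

The vectors are dependent exactly when the determinant of the matrix with rows e₁, e₂, e₃, e₄ vanishes.
The determinant works out to 60*c + 960.
Solving 60*c + 960 = 0 yields c = -16.

c = -16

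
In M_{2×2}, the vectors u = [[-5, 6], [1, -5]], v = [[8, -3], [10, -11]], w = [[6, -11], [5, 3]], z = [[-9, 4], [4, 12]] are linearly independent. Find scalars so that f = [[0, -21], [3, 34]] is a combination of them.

f = -u - v + 2w + z

Work in coordinates with respect to the standard basis {E₁₁, E₁₂, E₂₁, E₂₂}.
Since u, v, w, z are independent, the coefficients expressing f are uniquely determined by a linear system.
The system has the unique solution (c₁, …, c₄) = (-1, -1, 2, 1).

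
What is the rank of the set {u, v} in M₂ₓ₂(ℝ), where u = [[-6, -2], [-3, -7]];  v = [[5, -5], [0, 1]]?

Use coordinates relative to {E₁₁, E₁₂, E₂₁, E₂₂}.
Row-reduce the 2×4 matrix with these as rows.
Reduction leaves 2 leading entries, giving rank 2.

2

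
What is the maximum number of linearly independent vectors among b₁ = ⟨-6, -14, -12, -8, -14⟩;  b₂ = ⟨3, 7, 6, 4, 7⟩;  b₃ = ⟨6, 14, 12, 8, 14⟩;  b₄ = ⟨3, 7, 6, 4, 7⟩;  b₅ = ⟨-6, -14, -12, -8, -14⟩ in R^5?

1

Apply Gaussian elimination to the matrix whose rows are b₁, b₂, b₃, b₄, b₅.
Exactly 1 pivot survives; hence the rank is 1.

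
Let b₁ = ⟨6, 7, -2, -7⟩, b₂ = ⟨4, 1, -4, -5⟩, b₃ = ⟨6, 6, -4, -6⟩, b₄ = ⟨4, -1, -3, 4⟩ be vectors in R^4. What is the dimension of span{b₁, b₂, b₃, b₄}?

Put the 4×4 matrix [b₁|b₂|b₃|b₄] into echelon form.
Exactly 4 pivots survive; hence the rank is 4.

dim = 4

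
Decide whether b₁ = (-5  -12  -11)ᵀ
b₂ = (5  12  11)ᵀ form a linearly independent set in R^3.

linearly dependent

Row-reduce the matrix whose columns are b₁, b₂.
The reduction yields 1 nonzero row, so the rank is 1.
Since rank 1 < 2, the set is linearly dependent.
Indeed b₁ + b₂ = 0.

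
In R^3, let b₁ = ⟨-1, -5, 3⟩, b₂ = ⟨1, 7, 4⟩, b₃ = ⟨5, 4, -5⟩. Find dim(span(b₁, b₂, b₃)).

Form the matrix with b₁, b₂, b₃ as columns and reduce.
Exactly 3 pivots survive; hence the rank is 3.

dim = 3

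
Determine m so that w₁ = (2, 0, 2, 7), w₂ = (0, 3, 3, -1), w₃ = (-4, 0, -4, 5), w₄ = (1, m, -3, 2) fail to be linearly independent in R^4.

m = -4

The set is linearly dependent precisely when det[w₁; w₂; w₃; w₄] = 0.
Cofactor expansion gives det = 114*m + 456.
Setting this to zero gives m = -4.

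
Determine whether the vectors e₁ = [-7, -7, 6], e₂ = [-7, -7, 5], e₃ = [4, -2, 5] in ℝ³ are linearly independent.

linearly independent

The matrix [e₁|e₂|e₃] has determinant 42.
A nonzero determinant means the columns are linearly independent.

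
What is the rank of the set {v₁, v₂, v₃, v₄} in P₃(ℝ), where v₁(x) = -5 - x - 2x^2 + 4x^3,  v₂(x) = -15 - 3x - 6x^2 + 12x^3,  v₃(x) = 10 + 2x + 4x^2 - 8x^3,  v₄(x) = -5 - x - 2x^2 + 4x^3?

Use coordinates relative to {1, x, …, x^3}.
Apply Gaussian elimination to the matrix whose rows are v₁, v₂, v₃, v₄.
There is 1 pivot column, so rank = 1.

1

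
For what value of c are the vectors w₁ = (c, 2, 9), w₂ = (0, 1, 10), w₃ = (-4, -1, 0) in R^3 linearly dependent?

The vectors are dependent exactly when the determinant of the matrix with rows w₁, w₂, w₃ vanishes.
The determinant works out to 10*c - 44.
Solving 10*c - 44 = 0 yields c = 22/5.

c = 22/5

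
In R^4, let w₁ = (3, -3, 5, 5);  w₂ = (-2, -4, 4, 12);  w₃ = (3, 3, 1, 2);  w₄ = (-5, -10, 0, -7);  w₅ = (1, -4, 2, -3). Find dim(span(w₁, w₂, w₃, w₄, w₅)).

Row-reduce the 5×4 matrix with these as rows.
Exactly 3 pivots survive; hence the rank is 3.
(With 5 elements in a 4-dimensional space the rank is at most 4.)

dim = 3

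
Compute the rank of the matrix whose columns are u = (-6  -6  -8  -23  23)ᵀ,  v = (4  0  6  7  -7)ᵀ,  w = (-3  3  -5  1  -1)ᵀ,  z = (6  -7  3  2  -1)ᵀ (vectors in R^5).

Form the matrix with u, v, w, z as columns and reduce.
Reduction leaves 3 leading entries, giving rank 3.

3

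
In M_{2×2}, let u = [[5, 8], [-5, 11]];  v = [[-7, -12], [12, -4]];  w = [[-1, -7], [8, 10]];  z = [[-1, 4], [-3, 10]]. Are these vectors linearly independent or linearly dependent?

Take coordinates with respect to the standard basis {E₁₁, E₁₂, E₂₁, E₂₂}.
The matrix [u|v|w|z] has determinant 1815.
A nonzero determinant means the columns are linearly independent.

linearly independent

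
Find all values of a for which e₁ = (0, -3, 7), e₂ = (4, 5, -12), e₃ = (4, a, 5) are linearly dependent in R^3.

a = -16/7

Place the vectors as rows of a 3×3 matrix; dependence ⇔ determinant zero.
The determinant works out to 28*a + 64.
This vanishes exactly when a = -16/7.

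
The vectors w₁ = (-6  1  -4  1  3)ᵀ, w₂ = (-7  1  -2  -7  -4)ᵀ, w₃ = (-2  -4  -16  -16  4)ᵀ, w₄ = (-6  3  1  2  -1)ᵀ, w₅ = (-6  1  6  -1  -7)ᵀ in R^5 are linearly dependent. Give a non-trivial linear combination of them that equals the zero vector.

Write the vectors as columns of a matrix and find a nonzero vector in its null space.
The free variable yields coefficients (1, 2, -1, -2, -1) (any nonzero multiple also works).

w₁ + 2w₂ - w₃ - 2w₄ - w₅ = 0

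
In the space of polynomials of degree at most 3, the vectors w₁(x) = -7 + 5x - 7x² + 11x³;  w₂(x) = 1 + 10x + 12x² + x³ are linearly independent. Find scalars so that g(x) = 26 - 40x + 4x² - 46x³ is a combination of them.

g = -4w₁ - 2w₂

Take coordinate vectors relative to {1, x, …, x³}.
Solve the system with w₁, w₂ as columns and g as the right-hand side.
Back-substitution yields (c₁, c₂) = (-4, -2).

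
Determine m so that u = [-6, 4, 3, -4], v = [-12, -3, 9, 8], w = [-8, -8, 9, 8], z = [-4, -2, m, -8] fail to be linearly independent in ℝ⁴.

The vectors are dependent exactly when the determinant of the matrix with rows u, v, w, z vanishes.
The determinant works out to 400*m - 2400.
This vanishes exactly when m = 6.

m = 6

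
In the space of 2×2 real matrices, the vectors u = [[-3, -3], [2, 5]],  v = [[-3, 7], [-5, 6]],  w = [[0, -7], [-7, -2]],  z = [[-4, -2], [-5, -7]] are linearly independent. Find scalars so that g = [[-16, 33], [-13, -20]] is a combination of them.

Take coordinate vectors relative to {E₁₁, E₁₂, E₂₁, E₂₂}.
Since u, v, w, z are independent, the coefficients expressing g are uniquely determined by a linear system.
Row-reducing the augmented matrix gives the unique coefficients (α₁, …, α₄) = (-2, 2, -3, 4).

g = -2u + 2v - 3w + 4z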